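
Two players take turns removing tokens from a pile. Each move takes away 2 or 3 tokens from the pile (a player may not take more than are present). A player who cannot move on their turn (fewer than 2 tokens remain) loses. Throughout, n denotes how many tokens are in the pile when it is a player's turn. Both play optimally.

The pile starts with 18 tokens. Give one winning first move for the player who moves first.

Remove 2, leaving 16.

Classify positions by backward induction: terminal positions (no move available) are L. From any other position, the mover wins iff some move reaches an L.
n=0: no move → L
n=1: no move → L
n=2: →0(L), so W
n=3: →1(L), so W
n=4: →1(L), so W
n=5: →3(W), 2(W) — all W, so L
n=6: →4(W), 3(W) — all W, so L
n=7: →5(L), so W
n=8: →6(L), so W
n=9: →6(L), so W
n=10: →8(W), 7(W) — all W, so L
n=11: →9(W), 8(W) — all W, so L
n=12: →10(L), so W
n=13: →11(L), so W
n=14: →11(L), so W
n=15: →13(W), 12(W) — all W, so L
n=16: →14(W), 13(W) — all W, so L
n=17: →15(L), so W
n=18: →16(L), so W
From 18, the L positions reachable in one move are: 16, 15. Any move reaching one of these is winning.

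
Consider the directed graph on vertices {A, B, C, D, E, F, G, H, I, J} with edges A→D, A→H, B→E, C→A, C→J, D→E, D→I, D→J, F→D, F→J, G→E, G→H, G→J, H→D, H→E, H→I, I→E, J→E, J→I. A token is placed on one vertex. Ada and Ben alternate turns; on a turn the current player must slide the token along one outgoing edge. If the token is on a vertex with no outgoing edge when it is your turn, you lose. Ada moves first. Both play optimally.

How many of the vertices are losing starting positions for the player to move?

Classify positions by backward induction: terminal positions (no move available) are L. From any other position, the mover wins iff some move reaches an L.
Every edge goes from a vertex to one that appears earlier in the order E, I, J, D, H, A, G, F, B, C, so processing vertices in that order labels each vertex after all of its successors.
E: no outgoing edge → L
I: reaches L-position E → W
J: reaches L-position E → W
D: reaches L-position E → W
H: reaches L-position E → W
A: only reaches H(W), D(W), all W → L
G: reaches L-position E → W
F: only reaches D(W), J(W), all W → L
B: reaches L-position E → W
C: reaches L-position A → W
The L vertices are A, E, F; that is 3 in all.

3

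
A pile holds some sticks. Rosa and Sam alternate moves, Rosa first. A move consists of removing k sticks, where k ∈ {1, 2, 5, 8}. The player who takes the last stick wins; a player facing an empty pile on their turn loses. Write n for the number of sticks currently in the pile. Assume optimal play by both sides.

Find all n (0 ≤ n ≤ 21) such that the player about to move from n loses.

0, 3, 6, 9, 12, 15, 18, 21

Use the standard recursion: the mover loses at a terminal position; elsewhere, the mover wins exactly when some move hands the opponent an L position.
n=0: no move → L
n=1: reaches L-position 0 → W
n=2: reaches L-position 0 → W
n=3: only reaches 2(W), 1(W), all W → L
n=4: reaches L-position 3 → W
n=5: reaches L-position 3 → W
n=6: only reaches 5(W), 4(W), 1(W), all W → L
n=7: reaches L-position 6 → W
n=8: reaches L-position 6 → W
n=9: only reaches 8(W), 7(W), 4(W), 1(W), all W → L
n=10: reaches L-position 9 → W
n=11: reaches L-position 9 → W
n=12: only reaches 11(W), 10(W), 7(W), 4(W), all W → L
n=13: reaches L-position 12 → W
n=14: reaches L-position 12 → W
n=15: only reaches 14(W), 13(W), 10(W), 7(W), all W → L
n=16: reaches L-position 15 → W
n=17: reaches L-position 15 → W
n=18: only reaches 17(W), 16(W), 13(W), 10(W), all W → L
n=19: reaches L-position 18 → W
n=20: reaches L-position 18 → W
n=21: only reaches 20(W), 19(W), 16(W), 13(W), all W → L
Reading off the rows marked L gives the requested list; there are 8 such values of n.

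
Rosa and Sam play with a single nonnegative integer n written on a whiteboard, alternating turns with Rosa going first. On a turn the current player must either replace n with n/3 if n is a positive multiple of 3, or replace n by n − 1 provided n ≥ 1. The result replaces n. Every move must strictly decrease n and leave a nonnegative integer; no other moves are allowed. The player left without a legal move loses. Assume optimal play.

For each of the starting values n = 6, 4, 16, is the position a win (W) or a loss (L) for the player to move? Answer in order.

6: W, 4: L, 16: W

Compute win/loss labels from the base case upward. A position with no move is L. Any other position is W if it can reach an L in one move, else L.
n=0: no move → L
n=1: W (go to 0, an L position)
n=2: L (sole option 1(W) is W)
n=3: W (go to 2, an L position)
n=4: L (sole option 3(W) is W)
n=5: W (go to 4, an L position)
n=6: W (go to 2, an L position)
n=7: L (sole option 6(W) is W)
n=8: W (go to 7, an L position)
n=9: L (options 3(W), 8(W) are all W)
n=10: W (go to 9, an L position)
n=11: L (sole option 10(W) is W)
n=12: W (go to 4, an L position)
n=13: L (sole option 12(W) is W)
n=14: W (go to 13, an L position)
n=15: L (options 5(W), 14(W) are all W)
n=16: W (go to 15, an L position)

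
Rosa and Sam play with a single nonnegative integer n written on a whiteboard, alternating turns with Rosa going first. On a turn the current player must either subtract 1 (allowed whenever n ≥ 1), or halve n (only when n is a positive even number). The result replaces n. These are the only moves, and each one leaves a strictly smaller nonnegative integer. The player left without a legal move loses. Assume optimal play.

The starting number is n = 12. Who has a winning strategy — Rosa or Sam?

Use the standard recursion: the mover loses at a terminal position; elsewhere, the mover wins exactly when some move hands the opponent an L position.
n=0: no move → L
n=1: can move to 0, which is L ⇒ W
n=2: the only move is to 1(W), a W ⇒ L
n=3: can move to 2, which is L ⇒ W
n=4: can move to 2, which is L ⇒ W
n=5: the only move is to 4(W), a W ⇒ L
n=6: can move to 5, which is L ⇒ W
n=7: the only move is to 6(W), a W ⇒ L
n=8: can move to 7, which is L ⇒ W
n=9: the only move is to 8(W), a W ⇒ L
n=10: can move to 5, which is L ⇒ W
n=11: the only move is to 10(W), a W ⇒ L
n=12: can move to 11, which is L ⇒ W
The starting position 12 is W: Rosa should move to 11, handing over an L position.

Rosa wins.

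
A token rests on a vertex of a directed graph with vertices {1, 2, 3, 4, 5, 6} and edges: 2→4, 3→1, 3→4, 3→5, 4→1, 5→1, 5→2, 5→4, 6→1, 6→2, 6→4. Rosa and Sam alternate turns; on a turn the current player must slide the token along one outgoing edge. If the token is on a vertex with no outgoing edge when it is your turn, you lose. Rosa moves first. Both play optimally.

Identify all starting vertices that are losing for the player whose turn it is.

1, 2

Classify positions by backward induction: terminal positions (no move available) are L. From any other position, the mover wins iff some move reaches an L.
Every edge goes from a vertex to one that appears earlier in the order 1, 4, 2, 5, 3, 6, so processing vertices in that order labels each vertex after all of its successors.
1: no outgoing edge → L
4: reaches L-position 1 → W
2: only reaches 4(W), which is W → L
5: reaches L-position 2 → W
3: reaches L-position 1 → W
6: reaches L-position 2 → W
Reading off the rows marked L gives the requested list; there are 2 such vertices.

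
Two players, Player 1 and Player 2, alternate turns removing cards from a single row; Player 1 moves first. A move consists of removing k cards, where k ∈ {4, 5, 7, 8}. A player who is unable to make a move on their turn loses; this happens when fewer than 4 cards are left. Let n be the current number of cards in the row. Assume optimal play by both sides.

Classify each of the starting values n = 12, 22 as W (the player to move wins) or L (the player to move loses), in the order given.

12: L, 22: W

Positions with no move are L. A position that does have a move is losing for the player to move precisely when every available move leads to a winning position for the opponent. Fill in the labels:
n=0: no move → L
n=1: no move → L
n=2: no move → L
n=3: no move → L
n=4: reaches L-position 0 → W
n=5: reaches L-position 1 → W
n=6: reaches L-position 2 → W
n=7: reaches L-position 3 → W
n=8: reaches L-position 3 → W
n=9: reaches L-position 2 → W
n=10: reaches L-position 3 → W
n=11: reaches L-position 3 → W
n=12: only reaches 8(W), 7(W), 5(W), 4(W), all W → L
n=13: only reaches 9(W), 8(W), 6(W), 5(W), all W → L
n=14: only reaches 10(W), 9(W), 7(W), 6(W), all W → L
n=15: only reaches 11(W), 10(W), 8(W), 7(W), all W → L
n=16: reaches L-position 12 → W
n=17: reaches L-position 13 → W
n=18: reaches L-position 14 → W
n=19: reaches L-position 15 → W
n=20: reaches L-position 15 → W
n=21: reaches L-position 14 → W
n=22: reaches L-position 15 → W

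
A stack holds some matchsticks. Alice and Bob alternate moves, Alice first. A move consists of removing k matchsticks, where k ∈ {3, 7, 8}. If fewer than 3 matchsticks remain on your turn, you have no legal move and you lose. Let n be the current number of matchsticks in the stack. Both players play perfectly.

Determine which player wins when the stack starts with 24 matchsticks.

Use the standard recursion: the mover loses at a terminal position; elsewhere, the mover wins exactly when some move hands the opponent an L position.
n=0: no move → L
n=1: no move → L
n=2: no move → L
n=3: reaches L-position 0 → W
n=4: reaches L-position 1 → W
n=5: reaches L-position 2 → W
n=6: only reaches 3(W), which is W → L
n=7: reaches L-position 0 → W
n=8: reaches L-position 1 → W
n=9: reaches L-position 6 → W
n=10: reaches L-position 2 → W
n=11: only reaches 8(W), 4(W), 3(W), all W → L
n=12: only reaches 9(W), 5(W), 4(W), all W → L
n=13: reaches L-position 6 → W
n=14: reaches L-position 11 → W
n=15: reaches L-position 12 → W
n=16: only reaches 13(W), 9(W), 8(W), all W → L
n=17: only reaches 14(W), 10(W), 9(W), all W → L
n=18: reaches L-position 11 → W
n=19: reaches L-position 16 → W
n=20: reaches L-position 17 → W
n=21: only reaches 18(W), 14(W), 13(W), all W → L
n=22: only reaches 19(W), 15(W), 14(W), all W → L
n=23: reaches L-position 16 → W
n=24: reaches L-position 21 → W
From 24 Alice can remove 3, leaving 21, reaching an L position.

Alice wins.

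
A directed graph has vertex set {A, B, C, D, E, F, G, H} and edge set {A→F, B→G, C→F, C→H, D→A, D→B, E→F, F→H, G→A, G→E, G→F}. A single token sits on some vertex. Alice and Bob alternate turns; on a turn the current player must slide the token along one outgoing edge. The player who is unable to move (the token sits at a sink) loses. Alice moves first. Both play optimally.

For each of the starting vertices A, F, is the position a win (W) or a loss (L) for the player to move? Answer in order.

A: L, F: W

Classify positions by backward induction: terminal positions (no move available) are L. From any other position, the mover wins iff some move reaches an L.
Every edge goes from a vertex to one that appears earlier in the order H, F, E, C, A, G, B, D, so processing vertices in that order labels each vertex after all of its successors.
H: no outgoing edge → L
F: can move to H, which is L ⇒ W
E: the only move is to F(W), a W ⇒ L
C: can move to H, which is L ⇒ W
A: the only move is to F(W), a W ⇒ L
G: can move to A, which is L ⇒ W
B: the only move is to G(W), a W ⇒ L
D: can move to B, which is L ⇒ W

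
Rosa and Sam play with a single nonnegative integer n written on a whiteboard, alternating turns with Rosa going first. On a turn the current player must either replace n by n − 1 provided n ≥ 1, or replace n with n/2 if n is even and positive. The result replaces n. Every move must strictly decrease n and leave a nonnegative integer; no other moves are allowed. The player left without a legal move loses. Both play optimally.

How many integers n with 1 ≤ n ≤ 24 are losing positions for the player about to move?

11

Positions with no move are L. A position that does have a move is losing for the player to move precisely when every available move leads to a winning position for the opponent. Fill in the labels:
n=0: no move → L
n=1: can move to 0, which is L ⇒ W
n=2: the only move is to 1(W), a W ⇒ L
n=3: can move to 2, which is L ⇒ W
n=4: can move to 2, which is L ⇒ W
n=5: the only move is to 4(W), a W ⇒ L
n=6: can move to 5, which is L ⇒ W
n=7: the only move is to 6(W), a W ⇒ L
n=8: can move to 7, which is L ⇒ W
n=9: the only move is to 8(W), a W ⇒ L
n=10: can move to 5, which is L ⇒ W
n=11: the only move is to 10(W), a W ⇒ L
n=12: can move to 11, which is L ⇒ W
n=13: the only move is to 12(W), a W ⇒ L
n=14: can move to 7, which is L ⇒ W
n=15: the only move is to 14(W), a W ⇒ L
n=16: can move to 15, which is L ⇒ W
n=17: the only move is to 16(W), a W ⇒ L
n=18: can move to 9, which is L ⇒ W
n=19: the only move is to 18(W), a W ⇒ L
n=20: can move to 19, which is L ⇒ W
n=21: the only move is to 20(W), a W ⇒ L
n=22: can move to 11, which is L ⇒ W
n=23: the only move is to 22(W), a W ⇒ L
n=24: can move to 23, which is L ⇒ W
L entries with 1 ≤ n ≤ 24 (n=0 is outside the asked range and is not counted): n = 2, 5, 7, 9, 11, 13, 15, 17, 19, 21, 23; that makes 11.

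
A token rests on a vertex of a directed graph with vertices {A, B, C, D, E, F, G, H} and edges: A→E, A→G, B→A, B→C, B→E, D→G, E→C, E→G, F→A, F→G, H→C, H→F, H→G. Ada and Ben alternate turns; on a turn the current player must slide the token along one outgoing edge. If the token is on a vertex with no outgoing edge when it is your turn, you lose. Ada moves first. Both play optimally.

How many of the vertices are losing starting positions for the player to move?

2

Use the standard recursion: the mover loses at a terminal position; elsewhere, the mover wins exactly when some move hands the opponent an L position.
Every edge goes from a vertex to one that appears earlier in the order C, G, E, A, B, F, D, H, so processing vertices in that order labels each vertex after all of its successors.
C: no outgoing edge → L
G: no outgoing edge → L
E: W (go to G, an L position)
A: W (go to G, an L position)
B: W (go to C, an L position)
F: W (go to G, an L position)
D: W (go to G, an L position)
H: W (go to G, an L position)
The L vertices are C, G; that is 2 in all.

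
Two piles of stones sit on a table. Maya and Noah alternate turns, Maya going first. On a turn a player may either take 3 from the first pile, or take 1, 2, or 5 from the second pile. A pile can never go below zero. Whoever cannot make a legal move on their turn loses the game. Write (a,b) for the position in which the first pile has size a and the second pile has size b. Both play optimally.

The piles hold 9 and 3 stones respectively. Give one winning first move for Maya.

Move to (6,3).

Work bottom-up. With no move the player to move loses. Otherwise the position is W if at least one move leads to an L position for the opponent, and L if every move leads to a W.
No move ever increases a pile, so every position that can arise here has a ≤ 9 and b ≤ 3; it is enough to label the cells with 0 ≤ a ≤ 9 and 0 ≤ b ≤ 3.
Every move lowers a or b (never raises either), so fill the grid row by row in increasing a, and left to right within a row: each cell's successors are then already labelled.
      b=0  b=1  b=2  b=3
a=0:    L    W    W    L
a=1:    L    W    W    L
a=2:    L    W    W    L
a=3:    W    L    W    W
a=4:    W    L    W    W
a=5:    W    L    W    W
a=6:    L    W    W    L
a=7:    L    W    W    L
a=8:    L    W    W    L
a=9:    W    L    W    W
Cells with no legal move (terminal, hence L): (0,0), (1,0), (2,0).
The remaining L cells, each justified by listing all of its moves:
(0,3): only reaches (0,2)(W), (0,1)(W), all W → L
(1,3): only reaches (1,2)(W), (1,1)(W), all W → L
(2,3): only reaches (2,2)(W), (2,1)(W), all W → L
(3,1): only reaches (0,1)(W), (3,0)(W), all W → L
(4,1): only reaches (1,1)(W), (4,0)(W), all W → L
(5,1): only reaches (2,1)(W), (5,0)(W), all W → L
(6,0): only reaches (3,0)(W), which is W → L
(6,3): only reaches (3,3)(W), (6,2)(W), (6,1)(W), all W → L
(7,0): only reaches (4,0)(W), which is W → L
(7,3): only reaches (4,3)(W), (7,2)(W), (7,1)(W), all W → L
(8,0): only reaches (5,0)(W), which is W → L
(8,3): only reaches (5,3)(W), (8,2)(W), (8,1)(W), all W → L
(9,1): only reaches (6,1)(W), (9,0)(W), all W → L
Every other cell has at least one move into one of the L cells above, so it is W.
From (9,3), the L positions reachable in one move are: (6,3), (9,1). Any move reaching one of these is winning.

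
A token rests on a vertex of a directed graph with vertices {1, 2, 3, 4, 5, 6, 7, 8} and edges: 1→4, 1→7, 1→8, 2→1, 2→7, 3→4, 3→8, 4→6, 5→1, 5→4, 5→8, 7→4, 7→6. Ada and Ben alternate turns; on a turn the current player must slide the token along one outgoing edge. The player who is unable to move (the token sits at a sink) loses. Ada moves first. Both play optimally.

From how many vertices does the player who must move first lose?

Use the standard recursion: the mover loses at a terminal position; elsewhere, the mover wins exactly when some move hands the opponent an L position.
Every edge goes from a vertex to one that appears earlier in the order 8, 6, 4, 7, 1, 3, 5, 2, so processing vertices in that order labels each vertex after all of its successors.
8: no outgoing edge → L
6: no outgoing edge → L
4: reaches L-position 6 → W
7: reaches L-position 6 → W
1: reaches L-position 8 → W
3: reaches L-position 8 → W
5: reaches L-position 8 → W
2: only reaches 1(W), 7(W), all W → L
The L vertices are 2, 6, 8; that is 3 in all.

3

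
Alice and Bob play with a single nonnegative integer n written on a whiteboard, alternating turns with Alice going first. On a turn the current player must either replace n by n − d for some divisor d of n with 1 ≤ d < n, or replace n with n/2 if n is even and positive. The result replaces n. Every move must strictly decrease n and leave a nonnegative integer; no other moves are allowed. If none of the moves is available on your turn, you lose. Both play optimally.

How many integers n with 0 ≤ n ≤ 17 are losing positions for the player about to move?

Build the W/L table. Terminal = L. A non-terminal position is W if it has a move to some L; otherwise it is L.
n=0: no move → L
n=1: no move → L
n=2: can move to 1, which is L ⇒ W
n=3: the only move is to 2(W), a W ⇒ L
n=4: can move to 3, which is L ⇒ W
n=5: the only move is to 4(W), a W ⇒ L
n=6: can move to 3, which is L ⇒ W
n=7: the only move is to 6(W), a W ⇒ L
n=8: can move to 7, which is L ⇒ W
n=9: moves to 6(W), 8(W); every one is W ⇒ L
n=10: can move to 5, which is L ⇒ W
n=11: the only move is to 10(W), a W ⇒ L
n=12: can move to 9, which is L ⇒ W
n=13: the only move is to 12(W), a W ⇒ L
n=14: can move to 7, which is L ⇒ W
n=15: moves to 10(W), 12(W), 14(W); every one is W ⇒ L
n=16: can move to 15, which is L ⇒ W
n=17: the only move is to 16(W), a W ⇒ L
L entries with 0 ≤ n ≤ 17: n = 0, 1, 3, 5, 7, 9, 11, 13, 15, 17; that makes 10.

10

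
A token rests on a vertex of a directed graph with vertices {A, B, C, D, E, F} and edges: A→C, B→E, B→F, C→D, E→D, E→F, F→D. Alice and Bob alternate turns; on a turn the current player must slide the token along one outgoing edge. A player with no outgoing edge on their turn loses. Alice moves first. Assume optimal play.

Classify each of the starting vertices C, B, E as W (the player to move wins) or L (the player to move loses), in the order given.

C: W, B: L, E: W

Positions with no move are L. A position that does have a move is losing for the player to move precisely when every available move leads to a winning position for the opponent. Fill in the labels:
Every edge goes from a vertex to one that appears earlier in the order D, C, F, E, B, A, so processing vertices in that order labels each vertex after all of its successors.
D: no outgoing edge → L
C: can move to D, which is L ⇒ W
F: can move to D, which is L ⇒ W
E: can move to D, which is L ⇒ W
B: moves to E(W), F(W); every one is W ⇒ L
A: the only move is to C(W), a W ⇒ L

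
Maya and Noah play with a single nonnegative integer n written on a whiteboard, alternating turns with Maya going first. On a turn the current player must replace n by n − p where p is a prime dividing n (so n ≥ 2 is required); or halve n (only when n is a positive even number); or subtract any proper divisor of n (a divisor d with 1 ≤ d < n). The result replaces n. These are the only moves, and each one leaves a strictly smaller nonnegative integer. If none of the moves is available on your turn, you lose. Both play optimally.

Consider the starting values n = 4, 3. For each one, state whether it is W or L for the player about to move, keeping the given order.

Positions with no move are L. A position that does have a move is losing for the player to move precisely when every available move leads to a winning position for the opponent. Fill in the labels:
n=0: no move → L
n=1: no move → L
n=2: →0(L), so W
n=3: →0(L), so W
n=4: →2(W), 3(W) — all W, so L

4: L, 3: W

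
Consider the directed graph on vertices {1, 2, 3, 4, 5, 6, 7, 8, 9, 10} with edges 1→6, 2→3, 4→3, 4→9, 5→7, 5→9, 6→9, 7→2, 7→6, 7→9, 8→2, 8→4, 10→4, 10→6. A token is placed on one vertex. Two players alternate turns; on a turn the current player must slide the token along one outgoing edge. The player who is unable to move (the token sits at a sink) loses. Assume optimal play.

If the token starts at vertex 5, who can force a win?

The first player wins.

Classify positions by backward induction: terminal positions (no move available) are L. From any other position, the mover wins iff some move reaches an L.
Every edge goes from a vertex to one that appears earlier in the order 9, 3, 4, 2, 6, 7, 8, 1, 10, 5, so processing vertices in that order labels each vertex after all of its successors.
9: no outgoing edge → L
3: no outgoing edge → L
4: →3(L), so W
2: →3(L), so W
6: →9(L), so W
7: →9(L), so W
8: →2(W), 4(W) — all W, so L
1: →6(W) only, which is W, so L
10: →6(W), 4(W) — all W, so L
5: →9(L), so W
The starting position 5 is W: the player to move should move to 9, handing over an L position.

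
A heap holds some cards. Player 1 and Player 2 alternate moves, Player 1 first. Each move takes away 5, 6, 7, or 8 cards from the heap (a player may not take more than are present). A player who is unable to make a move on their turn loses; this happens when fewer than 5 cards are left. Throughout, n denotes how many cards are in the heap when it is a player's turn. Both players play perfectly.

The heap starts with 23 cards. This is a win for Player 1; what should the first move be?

Build the W/L table. Terminal = L. A non-terminal position is W if it has a move to some L; otherwise it is L.
n=0: no move → L
n=1: no move → L
n=2: no move → L
n=3: no move → L
n=4: no move → L
n=5: reaches L-position 0 → W
n=6: reaches L-position 1 → W
n=7: reaches L-position 2 → W
n=8: reaches L-position 3 → W
n=9: reaches L-position 4 → W
n=10: reaches L-position 4 → W
n=11: reaches L-position 4 → W
n=12: reaches L-position 4 → W
n=13: only reaches 8(W), 7(W), 6(W), 5(W), all W → L
n=14: only reaches 9(W), 8(W), 7(W), 6(W), all W → L
n=15: only reaches 10(W), 9(W), 8(W), 7(W), all W → L
n=16: only reaches 11(W), 10(W), 9(W), 8(W), all W → L
n=17: only reaches 12(W), 11(W), 10(W), 9(W), all W → L
n=18: reaches L-position 13 → W
n=19: reaches L-position 14 → W
n=20: reaches L-position 15 → W
n=21: reaches L-position 16 → W
n=22: reaches L-position 17 → W
n=23: reaches L-position 17 → W
From 23, the L positions reachable in one move are: 17, 16, 15. Any move reaching one of these is winning.

Remove 6, leaving 17.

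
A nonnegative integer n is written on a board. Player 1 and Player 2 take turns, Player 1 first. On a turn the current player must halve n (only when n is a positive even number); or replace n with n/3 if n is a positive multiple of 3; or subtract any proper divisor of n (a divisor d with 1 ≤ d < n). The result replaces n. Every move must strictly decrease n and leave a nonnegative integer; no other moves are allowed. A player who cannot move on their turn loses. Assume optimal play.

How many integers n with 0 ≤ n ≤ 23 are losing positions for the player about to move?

11

Build the W/L table. Terminal = L. A non-terminal position is W if it has a move to some L; otherwise it is L.
n=0: no move → L
n=1: no move → L
n=2: W (go to 1, an L position)
n=3: W (go to 1, an L position)
n=4: L (options 2(W), 3(W) are all W)
n=5: W (go to 4, an L position)
n=6: W (go to 4, an L position)
n=7: L (sole option 6(W) is W)
n=8: W (go to 4, an L position)
n=9: L (options 3(W), 6(W), 8(W) are all W)
n=10: W (go to 9, an L position)
n=11: L (sole option 10(W) is W)
n=12: W (go to 4, an L position)
n=13: L (sole option 12(W) is W)
n=14: W (go to 7, an L position)
n=15: L (options 5(W), 10(W), 12(W), 14(W) are all W)
n=16: W (go to 15, an L position)
n=17: L (sole option 16(W) is W)
n=18: W (go to 9, an L position)
n=19: L (sole option 18(W) is W)
n=20: W (go to 15, an L position)
n=21: W (go to 7, an L position)
n=22: W (go to 11, an L position)
n=23: L (sole option 22(W) is W)
L entries with 0 ≤ n ≤ 23: n = 0, 1, 4, 7, 9, 11, 13, 15, 17, 19, 23; that makes 11.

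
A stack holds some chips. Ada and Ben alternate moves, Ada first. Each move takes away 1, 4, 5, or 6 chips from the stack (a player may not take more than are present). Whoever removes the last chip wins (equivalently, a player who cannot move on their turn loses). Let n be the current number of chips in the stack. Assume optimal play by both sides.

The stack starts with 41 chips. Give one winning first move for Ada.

Compute win/loss labels from the base case upward. A position with no move is L. Any other position is W if it can reach an L in one move, else L.
n=0: no move → L
n=1: reaches L-position 0 → W
n=2: only reaches 1(W), which is W → L
n=3: reaches L-position 2 → W
n=4: reaches L-position 0 → W
n=5: reaches L-position 0 → W
n=6: reaches L-position 2 → W
n=7: reaches L-position 2 → W
n=8: reaches L-position 2 → W
n=9: only reaches 8(W), 5(W), 4(W), 3(W), all W → L
n=10: reaches L-position 9 → W
n=11: only reaches 10(W), 7(W), 6(W), 5(W), all W → L
n=12: reaches L-position 11 → W
n=13: reaches L-position 9 → W
n=14: reaches L-position 9 → W
n=15: reaches L-position 11 → W
n=16: reaches L-position 11 → W
n=17: reaches L-position 11 → W
n=18: only reaches 17(W), 14(W), 13(W), 12(W), all W → L
n=19: reaches L-position 18 → W
n=20: only reaches 19(W), 16(W), 15(W), 14(W), all W → L
n=21: reaches L-position 20 → W
n=22: reaches L-position 18 → W
n=23: reaches L-position 18 → W
n=24: reaches L-position 20 → W
n=25: reaches L-position 20 → W
n=26: reaches L-position 20 → W
n=27: only reaches 26(W), 23(W), 22(W), 21(W), all W → L
n=28: reaches L-position 27 → W
n=29: only reaches 28(W), 25(W), 24(W), 23(W), all W → L
n=30: reaches L-position 29 → W
n=31: reaches L-position 27 → W
n=32: reaches L-position 27 → W
n=33: reaches L-position 29 → W
n=34: reaches L-position 29 → W
n=35: reaches L-position 29 → W
n=36: only reaches 35(W), 32(W), 31(W), 30(W), all W → L
n=37: reaches L-position 36 → W
n=38: only reaches 37(W), 34(W), 33(W), 32(W), all W → L
n=39: reaches L-position 38 → W
n=40: reaches L-position 36 → W
n=41: reaches L-position 36 → W
From 41, the L positions reachable in one move are: 36.

Remove 5, leaving 36.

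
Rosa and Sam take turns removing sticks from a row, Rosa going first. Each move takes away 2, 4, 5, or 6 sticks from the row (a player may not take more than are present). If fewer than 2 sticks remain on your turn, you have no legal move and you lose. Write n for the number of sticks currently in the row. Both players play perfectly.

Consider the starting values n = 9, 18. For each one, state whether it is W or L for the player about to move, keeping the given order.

9: L, 18: W

Classify positions by backward induction: terminal positions (no move available) are L. From any other position, the mover wins iff some move reaches an L.
n=0: no move → L
n=1: no move → L
n=2: reaches L-position 0 → W
n=3: reaches L-position 1 → W
n=4: reaches L-position 0 → W
n=5: reaches L-position 1 → W
n=6: reaches L-position 1 → W
n=7: reaches L-position 1 → W
n=8: only reaches 6(W), 4(W), 3(W), 2(W), all W → L
n=9: only reaches 7(W), 5(W), 4(W), 3(W), all W → L
n=10: reaches L-position 8 → W
n=11: reaches L-position 9 → W
n=12: reaches L-position 8 → W
n=13: reaches L-position 9 → W
n=14: reaches L-position 9 → W
n=15: reaches L-position 9 → W
n=16: only reaches 14(W), 12(W), 11(W), 10(W), all W → L
n=17: only reaches 15(W), 13(W), 12(W), 11(W), all W → L
n=18: reaches L-position 16 → W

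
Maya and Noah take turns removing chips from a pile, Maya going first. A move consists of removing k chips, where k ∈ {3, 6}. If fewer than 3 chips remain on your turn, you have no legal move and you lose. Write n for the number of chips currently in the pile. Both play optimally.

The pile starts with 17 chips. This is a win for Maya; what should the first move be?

Work bottom-up. With no move the player to move loses. Otherwise the position is W if at least one move leads to an L position for the opponent, and L if every move leads to a W.
n=0: no move → L
n=1: no move → L
n=2: no move → L
n=3: reaches L-position 0 → W
n=4: reaches L-position 1 → W
n=5: reaches L-position 2 → W
n=6: reaches L-position 0 → W
n=7: reaches L-position 1 → W
n=8: reaches L-position 2 → W
n=9: only reaches 6(W), 3(W), all W → L
n=10: only reaches 7(W), 4(W), all W → L
n=11: only reaches 8(W), 5(W), all W → L
n=12: reaches L-position 9 → W
n=13: reaches L-position 10 → W
n=14: reaches L-position 11 → W
n=15: reaches L-position 9 → W
n=16: reaches L-position 10 → W
n=17: reaches L-position 11 → W
From 17, the L positions reachable in one move are: 11.

Remove 6, leaving 11.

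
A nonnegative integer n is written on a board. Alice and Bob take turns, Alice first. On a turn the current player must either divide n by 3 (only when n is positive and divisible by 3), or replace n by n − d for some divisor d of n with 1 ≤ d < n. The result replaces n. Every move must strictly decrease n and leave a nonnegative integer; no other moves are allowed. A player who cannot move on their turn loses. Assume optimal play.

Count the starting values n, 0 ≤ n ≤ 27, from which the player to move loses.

12

Use the standard recursion: the mover loses at a terminal position; elsewhere, the mover wins exactly when some move hands the opponent an L position.
n=0: no move → L
n=1: no move → L
n=2: reaches L-position 1 → W
n=3: reaches L-position 1 → W
n=4: only reaches 2(W), 3(W), all W → L
n=5: reaches L-position 4 → W
n=6: reaches L-position 4 → W
n=7: only reaches 6(W), which is W → L
n=8: reaches L-position 4 → W
n=9: only reaches 3(W), 6(W), 8(W), all W → L
n=10: reaches L-position 9 → W
n=11: only reaches 10(W), which is W → L
n=12: reaches L-position 4 → W
n=13: only reaches 12(W), which is W → L
n=14: reaches L-position 7 → W
n=15: only reaches 5(W), 10(W), 12(W), 14(W), all W → L
n=16: reaches L-position 15 → W
n=17: only reaches 16(W), which is W → L
n=18: reaches L-position 9 → W
n=19: only reaches 18(W), which is W → L
n=20: reaches L-position 15 → W
n=21: reaches L-position 7 → W
n=22: reaches L-position 11 → W
n=23: only reaches 22(W), which is W → L
n=24: reaches L-position 23 → W
n=25: only reaches 20(W), 24(W), all W → L
n=26: reaches L-position 13 → W
n=27: reaches L-position 9 → W
L entries with 0 ≤ n ≤ 27: n = 0, 1, 4, 7, 9, 11, 13, 15, 17, 19, 23, 25; that makes 12.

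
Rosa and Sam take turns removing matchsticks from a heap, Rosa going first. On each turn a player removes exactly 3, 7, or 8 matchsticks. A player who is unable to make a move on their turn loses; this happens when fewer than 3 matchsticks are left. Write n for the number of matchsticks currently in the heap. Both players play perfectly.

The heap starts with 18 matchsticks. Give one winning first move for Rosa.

Remove 7, leaving 11.

Use the standard recursion: the mover loses at a terminal position; elsewhere, the mover wins exactly when some move hands the opponent an L position.
n=0: no move → L
n=1: no move → L
n=2: no move → L
n=3: →0(L), so W
n=4: →1(L), so W
n=5: →2(L), so W
n=6: →3(W) only, which is W, so L
n=7: →0(L), so W
n=8: →1(L), so W
n=9: →6(L), so W
n=10: →2(L), so W
n=11: →8(W), 4(W), 3(W) — all W, so L
n=12: →9(W), 5(W), 4(W) — all W, so L
n=13: →6(L), so W
n=14: →11(L), so W
n=15: →12(L), so W
n=16: →13(W), 9(W), 8(W) — all W, so L
n=17: →14(W), 10(W), 9(W) — all W, so L
n=18: →11(L), so W
From 18, the L positions reachable in one move are: 11.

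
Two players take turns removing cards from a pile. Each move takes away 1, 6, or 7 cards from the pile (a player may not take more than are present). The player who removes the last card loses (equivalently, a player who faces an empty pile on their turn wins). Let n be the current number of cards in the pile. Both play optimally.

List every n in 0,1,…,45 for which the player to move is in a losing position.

Positions with no move are W. A position that does have a move is losing for the player to move precisely when every available move leads to a winning position for the opponent. Fill in the labels:
n=0: no move; the opponent has just taken the last card and therefore loses → W
n=1: L (sole option 0(W) is W)
n=2: W (go to 1, an L position)
n=3: L (sole option 2(W) is W)
n=4: W (go to 3, an L position)
n=5: L (sole option 4(W) is W)
n=6: W (go to 5, an L position)
n=7: W (go to 1, an L position)
n=8: W (go to 1, an L position)
n=9: W (go to 3, an L position)
n=10: W (go to 3, an L position)
n=11: W (go to 5, an L position)
n=12: W (go to 5, an L position)
n=13: L (options 12(W), 7(W), 6(W) are all W)
n=14: W (go to 13, an L position)
n=15: L (options 14(W), 9(W), 8(W) are all W)
n=16: W (go to 15, an L position)
n=17: L (options 16(W), 11(W), 10(W) are all W)
n=18: W (go to 17, an L position)
n=19: W (go to 13, an L position)
n=20: W (go to 13, an L position)
n=21: W (go to 15, an L position)
n=22: W (go to 15, an L position)
n=23: W (go to 17, an L position)
n=24: W (go to 17, an L position)
n=25: L (options 24(W), 19(W), 18(W) are all W)
n=26: W (go to 25, an L position)
n=27: L (options 26(W), 21(W), 20(W) are all W)
n=28: W (go to 27, an L position)
n=29: L (options 28(W), 23(W), 22(W) are all W)
n=30: W (go to 29, an L position)
n=31: W (go to 25, an L position)
n=32: W (go to 25, an L position)
n=33: W (go to 27, an L position)
n=34: W (go to 27, an L position)
n=35: W (go to 29, an L position)
n=36: W (go to 29, an L position)
n=37: L (options 36(W), 31(W), 30(W) are all W)
n=38: W (go to 37, an L position)
n=39: L (options 38(W), 33(W), 32(W) are all W)
n=40: W (go to 39, an L position)
n=41: L (options 40(W), 35(W), 34(W) are all W)
n=42: W (go to 41, an L position)
n=43: W (go to 37, an L position)
n=44: W (go to 37, an L position)
n=45: W (go to 39, an L position)
Reading off the rows marked L gives the requested list; there are 12 such values of n.

1, 3, 5, 13, 15, 17, 25, 27, 29, 37, 39, 41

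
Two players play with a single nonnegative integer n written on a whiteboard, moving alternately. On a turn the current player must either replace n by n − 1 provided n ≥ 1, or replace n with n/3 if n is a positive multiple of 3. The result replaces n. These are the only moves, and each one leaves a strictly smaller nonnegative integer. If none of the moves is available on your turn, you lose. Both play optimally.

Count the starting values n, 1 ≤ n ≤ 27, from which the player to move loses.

Positions with no move are L. A position that does have a move is losing for the player to move precisely when every available move leads to a winning position for the opponent. Fill in the labels:
n=0: no move → L
n=1: can move to 0, which is L ⇒ W
n=2: the only move is to 1(W), a W ⇒ L
n=3: can move to 2, which is L ⇒ W
n=4: the only move is to 3(W), a W ⇒ L
n=5: can move to 4, which is L ⇒ W
n=6: can move to 2, which is L ⇒ W
n=7: the only move is to 6(W), a W ⇒ L
n=8: can move to 7, which is L ⇒ W
n=9: moves to 3(W), 8(W); every one is W ⇒ L
n=10: can move to 9, which is L ⇒ W
n=11: the only move is to 10(W), a W ⇒ L
n=12: can move to 4, which is L ⇒ W
n=13: the only move is to 12(W), a W ⇒ L
n=14: can move to 13, which is L ⇒ W
n=15: moves to 5(W), 14(W); every one is W ⇒ L
n=16: can move to 15, which is L ⇒ W
n=17: the only move is to 16(W), a W ⇒ L
n=18: can move to 17, which is L ⇒ W
n=19: the only move is to 18(W), a W ⇒ L
n=20: can move to 19, which is L ⇒ W
n=21: can move to 7, which is L ⇒ W
n=22: the only move is to 21(W), a W ⇒ L
n=23: can move to 22, which is L ⇒ W
n=24: moves to 8(W), 23(W); every one is W ⇒ L
n=25: can move to 24, which is L ⇒ W
n=26: the only move is to 25(W), a W ⇒ L
n=27: can move to 9, which is L ⇒ W
L entries with 1 ≤ n ≤ 27 (n=0 is outside the asked range and is not counted): n = 2, 4, 7, 9, 11, 13, 15, 17, 19, 22, 24, 26; that makes 12.

12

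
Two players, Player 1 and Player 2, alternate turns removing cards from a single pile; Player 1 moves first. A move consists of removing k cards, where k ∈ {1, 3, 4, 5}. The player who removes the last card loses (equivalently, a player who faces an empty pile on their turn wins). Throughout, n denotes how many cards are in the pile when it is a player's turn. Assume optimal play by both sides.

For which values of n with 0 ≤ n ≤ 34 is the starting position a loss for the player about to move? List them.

Work bottom-up. With no move the player to move wins. Otherwise the position is W if at least one move leads to an L position for the opponent, and L if every move leads to a W.
n=0: no move; the opponent has just taken the last card and therefore loses → W
n=1: the only move is to 0(W), a W ⇒ L
n=2: can move to 1, which is L ⇒ W
n=3: moves to 2(W), 0(W); every one is W ⇒ L
n=4: can move to 3, which is L ⇒ W
n=5: can move to 1, which is L ⇒ W
n=6: can move to 3, which is L ⇒ W
n=7: can move to 3, which is L ⇒ W
n=8: can move to 3, which is L ⇒ W
n=9: moves to 8(W), 6(W), 5(W), 4(W); every one is W ⇒ L
n=10: can move to 9, which is L ⇒ W
n=11: moves to 10(W), 8(W), 7(W), 6(W); every one is W ⇒ L
n=12: can move to 11, which is L ⇒ W
n=13: can move to 9, which is L ⇒ W
n=14: can move to 11, which is L ⇒ W
n=15: can move to 11, which is L ⇒ W
n=16: can move to 11, which is L ⇒ W
n=17: moves to 16(W), 14(W), 13(W), 12(W); every one is W ⇒ L
n=18: can move to 17, which is L ⇒ W
n=19: moves to 18(W), 16(W), 15(W), 14(W); every one is W ⇒ L
n=20: can move to 19, which is L ⇒ W
n=21: can move to 17, which is L ⇒ W
n=22: can move to 19, which is L ⇒ W
n=23: can move to 19, which is L ⇒ W
n=24: can move to 19, which is L ⇒ W
n=25: moves to 24(W), 22(W), 21(W), 20(W); every one is W ⇒ L
n=26: can move to 25, which is L ⇒ W
n=27: moves to 26(W), 24(W), 23(W), 22(W); every one is W ⇒ L
n=28: can move to 27, which is L ⇒ W
n=29: can move to 25, which is L ⇒ W
n=30: can move to 27, which is L ⇒ W
n=31: can move to 27, which is L ⇒ W
n=32: can move to 27, which is L ⇒ W
n=33: moves to 32(W), 30(W), 29(W), 28(W); every one is W ⇒ L
n=34: can move to 33, which is L ⇒ W
The losing starting values of n are exactly the entries labelled L in this table (9 of them).

1, 3, 9, 11, 17, 19, 25, 27, 33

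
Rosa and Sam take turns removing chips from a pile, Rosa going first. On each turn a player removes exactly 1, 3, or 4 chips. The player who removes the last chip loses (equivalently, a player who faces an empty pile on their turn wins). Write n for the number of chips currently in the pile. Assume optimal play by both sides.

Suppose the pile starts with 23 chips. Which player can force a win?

Rosa wins.

Build the W/L table. Terminal = W. A non-terminal position is W if it has a move to some L; otherwise it is L.
n=0: no move; the opponent has just taken the last chip and therefore loses → W
n=1: only reaches 0(W), which is W → L
n=2: reaches L-position 1 → W
n=3: only reaches 2(W), 0(W), all W → L
n=4: reaches L-position 3 → W
n=5: reaches L-position 1 → W
n=6: reaches L-position 3 → W
n=7: reaches L-position 3 → W
n=8: only reaches 7(W), 5(W), 4(W), all W → L
n=9: reaches L-position 8 → W
n=10: only reaches 9(W), 7(W), 6(W), all W → L
n=11: reaches L-position 10 → W
n=12: reaches L-position 8 → W
n=13: reaches L-position 10 → W
n=14: reaches L-position 10 → W
n=15: only reaches 14(W), 12(W), 11(W), all W → L
n=16: reaches L-position 15 → W
n=17: only reaches 16(W), 14(W), 13(W), all W → L
n=18: reaches L-position 17 → W
n=19: reaches L-position 15 → W
n=20: reaches L-position 17 → W
n=21: reaches L-position 17 → W
n=22: only reaches 21(W), 19(W), 18(W), all W → L
n=23: reaches L-position 22 → W
The starting position 23 is W: Rosa should remove 1, leaving 22, handing over an L position.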